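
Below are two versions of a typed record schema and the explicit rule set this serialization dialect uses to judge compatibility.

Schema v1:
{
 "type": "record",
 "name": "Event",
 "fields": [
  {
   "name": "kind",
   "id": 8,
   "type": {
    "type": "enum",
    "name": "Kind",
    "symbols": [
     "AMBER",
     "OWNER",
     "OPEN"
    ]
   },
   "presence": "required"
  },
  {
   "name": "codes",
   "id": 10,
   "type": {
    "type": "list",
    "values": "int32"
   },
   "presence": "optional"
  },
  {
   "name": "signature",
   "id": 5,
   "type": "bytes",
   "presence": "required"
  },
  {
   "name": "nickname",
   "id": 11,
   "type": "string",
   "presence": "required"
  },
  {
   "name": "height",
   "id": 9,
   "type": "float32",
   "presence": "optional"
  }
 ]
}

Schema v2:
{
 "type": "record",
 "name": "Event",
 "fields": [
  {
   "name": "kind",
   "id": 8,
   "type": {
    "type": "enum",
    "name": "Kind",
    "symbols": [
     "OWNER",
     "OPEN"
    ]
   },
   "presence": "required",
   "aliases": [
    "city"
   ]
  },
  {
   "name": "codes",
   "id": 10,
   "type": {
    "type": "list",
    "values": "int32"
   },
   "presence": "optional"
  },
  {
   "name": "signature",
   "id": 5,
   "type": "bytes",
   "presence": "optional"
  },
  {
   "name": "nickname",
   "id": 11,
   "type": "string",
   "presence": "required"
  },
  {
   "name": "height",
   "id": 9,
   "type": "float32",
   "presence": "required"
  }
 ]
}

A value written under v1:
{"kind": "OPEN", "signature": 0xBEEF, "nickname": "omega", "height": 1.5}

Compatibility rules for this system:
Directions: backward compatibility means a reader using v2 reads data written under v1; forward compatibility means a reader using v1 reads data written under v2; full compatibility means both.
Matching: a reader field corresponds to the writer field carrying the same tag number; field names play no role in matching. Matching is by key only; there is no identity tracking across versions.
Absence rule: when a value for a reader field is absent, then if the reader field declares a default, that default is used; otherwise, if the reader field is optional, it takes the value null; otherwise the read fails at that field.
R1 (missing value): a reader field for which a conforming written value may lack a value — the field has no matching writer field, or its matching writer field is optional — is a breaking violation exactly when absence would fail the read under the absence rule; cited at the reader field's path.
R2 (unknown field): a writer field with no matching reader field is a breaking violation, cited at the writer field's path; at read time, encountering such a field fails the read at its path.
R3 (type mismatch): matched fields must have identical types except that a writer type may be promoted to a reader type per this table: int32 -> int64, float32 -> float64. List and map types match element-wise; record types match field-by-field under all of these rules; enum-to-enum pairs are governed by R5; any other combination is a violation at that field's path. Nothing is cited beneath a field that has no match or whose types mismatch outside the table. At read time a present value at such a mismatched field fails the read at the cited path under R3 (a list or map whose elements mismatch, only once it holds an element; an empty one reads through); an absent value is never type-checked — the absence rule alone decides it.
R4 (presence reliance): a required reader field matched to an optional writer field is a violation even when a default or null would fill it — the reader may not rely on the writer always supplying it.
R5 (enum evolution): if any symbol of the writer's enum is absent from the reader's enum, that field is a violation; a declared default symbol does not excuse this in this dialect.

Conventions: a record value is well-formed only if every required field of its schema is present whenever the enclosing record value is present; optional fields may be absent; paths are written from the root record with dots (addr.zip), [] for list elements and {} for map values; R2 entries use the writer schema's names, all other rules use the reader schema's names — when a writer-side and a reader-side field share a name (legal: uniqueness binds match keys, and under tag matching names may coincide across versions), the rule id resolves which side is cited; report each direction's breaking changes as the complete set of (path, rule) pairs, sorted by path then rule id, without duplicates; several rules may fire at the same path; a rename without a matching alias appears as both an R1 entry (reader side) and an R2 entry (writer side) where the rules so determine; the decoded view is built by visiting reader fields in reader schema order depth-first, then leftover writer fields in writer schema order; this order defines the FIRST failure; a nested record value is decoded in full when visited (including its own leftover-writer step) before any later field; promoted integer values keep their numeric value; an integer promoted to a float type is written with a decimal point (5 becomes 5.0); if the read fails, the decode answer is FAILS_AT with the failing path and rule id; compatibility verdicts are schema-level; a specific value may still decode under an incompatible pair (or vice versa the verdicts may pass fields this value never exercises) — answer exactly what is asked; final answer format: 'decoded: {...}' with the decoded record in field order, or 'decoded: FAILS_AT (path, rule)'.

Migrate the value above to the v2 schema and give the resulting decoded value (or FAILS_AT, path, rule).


each type pair in Event: writer, then reader
decoding the Event value with the v2 reader:
  kind := "OPEN"
  codes := null (absent, optional -> null)
  signature := 0xBEEF
  nickname := "omega"
  height := 1.5
  => decoded: {"kind": "OPEN", "codes": null, "signature": 0xBEEF, "nickname": "omega", "height": 1.5}
diffs on Event not affecting the asked answer:
  field height in record Event: optional changed to required -> changes Event's schema-level verdicts only — the decode of this value is the same
  field signature in record Event: required changed to optional -> changes Event's schema-level verdicts only — the decode of this value is the same
  enum Kind (field kind in record Event): symbol AMBER removed -> changes Event's schema-level verdicts only — the decode of this value is the same

decoded: {"kind": "OPEN", "codes": null, "signature": 0xBEEF, "nickname": "omega", "height": 1.5}


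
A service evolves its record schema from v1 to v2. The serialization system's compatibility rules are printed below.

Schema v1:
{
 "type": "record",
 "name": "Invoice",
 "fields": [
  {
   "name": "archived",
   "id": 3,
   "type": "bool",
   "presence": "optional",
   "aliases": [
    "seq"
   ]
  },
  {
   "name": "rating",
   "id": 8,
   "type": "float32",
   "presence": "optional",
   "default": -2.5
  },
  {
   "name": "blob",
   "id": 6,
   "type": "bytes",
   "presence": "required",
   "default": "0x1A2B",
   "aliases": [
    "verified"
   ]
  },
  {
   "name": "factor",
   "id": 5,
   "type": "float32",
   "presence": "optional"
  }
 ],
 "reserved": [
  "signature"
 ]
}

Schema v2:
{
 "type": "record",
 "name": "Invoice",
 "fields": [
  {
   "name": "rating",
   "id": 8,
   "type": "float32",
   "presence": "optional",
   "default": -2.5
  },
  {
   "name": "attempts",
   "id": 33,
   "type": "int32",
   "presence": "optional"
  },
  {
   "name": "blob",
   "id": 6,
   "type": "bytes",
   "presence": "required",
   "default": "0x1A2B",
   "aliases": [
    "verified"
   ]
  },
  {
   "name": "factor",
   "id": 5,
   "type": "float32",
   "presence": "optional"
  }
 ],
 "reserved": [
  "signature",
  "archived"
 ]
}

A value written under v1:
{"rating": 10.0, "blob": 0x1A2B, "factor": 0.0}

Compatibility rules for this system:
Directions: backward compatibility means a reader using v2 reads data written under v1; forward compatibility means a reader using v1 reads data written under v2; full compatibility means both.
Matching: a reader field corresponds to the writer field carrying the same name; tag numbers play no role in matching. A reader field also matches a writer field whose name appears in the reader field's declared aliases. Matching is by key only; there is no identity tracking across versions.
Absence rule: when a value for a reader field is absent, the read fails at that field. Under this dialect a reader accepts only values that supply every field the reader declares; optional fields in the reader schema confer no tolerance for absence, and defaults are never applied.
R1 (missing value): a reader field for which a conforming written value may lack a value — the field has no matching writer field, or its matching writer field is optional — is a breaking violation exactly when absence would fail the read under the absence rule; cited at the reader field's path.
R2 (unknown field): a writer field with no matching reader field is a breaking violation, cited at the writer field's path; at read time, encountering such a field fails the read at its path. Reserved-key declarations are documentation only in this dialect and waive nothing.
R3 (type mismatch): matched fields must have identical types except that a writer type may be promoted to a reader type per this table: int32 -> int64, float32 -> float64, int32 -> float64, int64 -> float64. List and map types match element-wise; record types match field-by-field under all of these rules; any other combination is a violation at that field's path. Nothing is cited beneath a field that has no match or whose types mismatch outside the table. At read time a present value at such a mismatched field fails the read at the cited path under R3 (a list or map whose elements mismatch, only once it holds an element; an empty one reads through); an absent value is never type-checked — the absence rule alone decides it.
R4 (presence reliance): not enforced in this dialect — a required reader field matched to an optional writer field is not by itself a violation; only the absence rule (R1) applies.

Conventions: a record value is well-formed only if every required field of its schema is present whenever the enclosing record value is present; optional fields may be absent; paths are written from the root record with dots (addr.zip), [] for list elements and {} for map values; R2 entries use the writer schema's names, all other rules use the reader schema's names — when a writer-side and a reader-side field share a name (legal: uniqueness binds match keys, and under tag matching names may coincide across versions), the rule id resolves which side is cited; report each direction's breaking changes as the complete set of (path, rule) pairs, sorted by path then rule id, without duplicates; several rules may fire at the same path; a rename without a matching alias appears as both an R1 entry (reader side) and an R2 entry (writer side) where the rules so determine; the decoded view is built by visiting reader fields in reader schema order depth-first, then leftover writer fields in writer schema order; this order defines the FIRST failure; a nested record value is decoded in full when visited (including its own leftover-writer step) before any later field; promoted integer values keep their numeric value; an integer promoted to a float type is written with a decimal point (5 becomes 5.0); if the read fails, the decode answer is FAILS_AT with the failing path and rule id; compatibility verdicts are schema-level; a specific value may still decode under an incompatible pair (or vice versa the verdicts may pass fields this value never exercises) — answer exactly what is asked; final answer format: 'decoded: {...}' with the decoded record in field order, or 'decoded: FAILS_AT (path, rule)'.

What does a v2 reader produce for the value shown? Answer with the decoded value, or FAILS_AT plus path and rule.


decoded: FAILS_AT (attempts, R1)

each type pair in Invoice: writer, then reader
decoding the Invoice value with the v2 reader:
  rating := 10.0
  read fails at attempts under R1 (no fill)
  => FAILS_AT (attempts, R1)


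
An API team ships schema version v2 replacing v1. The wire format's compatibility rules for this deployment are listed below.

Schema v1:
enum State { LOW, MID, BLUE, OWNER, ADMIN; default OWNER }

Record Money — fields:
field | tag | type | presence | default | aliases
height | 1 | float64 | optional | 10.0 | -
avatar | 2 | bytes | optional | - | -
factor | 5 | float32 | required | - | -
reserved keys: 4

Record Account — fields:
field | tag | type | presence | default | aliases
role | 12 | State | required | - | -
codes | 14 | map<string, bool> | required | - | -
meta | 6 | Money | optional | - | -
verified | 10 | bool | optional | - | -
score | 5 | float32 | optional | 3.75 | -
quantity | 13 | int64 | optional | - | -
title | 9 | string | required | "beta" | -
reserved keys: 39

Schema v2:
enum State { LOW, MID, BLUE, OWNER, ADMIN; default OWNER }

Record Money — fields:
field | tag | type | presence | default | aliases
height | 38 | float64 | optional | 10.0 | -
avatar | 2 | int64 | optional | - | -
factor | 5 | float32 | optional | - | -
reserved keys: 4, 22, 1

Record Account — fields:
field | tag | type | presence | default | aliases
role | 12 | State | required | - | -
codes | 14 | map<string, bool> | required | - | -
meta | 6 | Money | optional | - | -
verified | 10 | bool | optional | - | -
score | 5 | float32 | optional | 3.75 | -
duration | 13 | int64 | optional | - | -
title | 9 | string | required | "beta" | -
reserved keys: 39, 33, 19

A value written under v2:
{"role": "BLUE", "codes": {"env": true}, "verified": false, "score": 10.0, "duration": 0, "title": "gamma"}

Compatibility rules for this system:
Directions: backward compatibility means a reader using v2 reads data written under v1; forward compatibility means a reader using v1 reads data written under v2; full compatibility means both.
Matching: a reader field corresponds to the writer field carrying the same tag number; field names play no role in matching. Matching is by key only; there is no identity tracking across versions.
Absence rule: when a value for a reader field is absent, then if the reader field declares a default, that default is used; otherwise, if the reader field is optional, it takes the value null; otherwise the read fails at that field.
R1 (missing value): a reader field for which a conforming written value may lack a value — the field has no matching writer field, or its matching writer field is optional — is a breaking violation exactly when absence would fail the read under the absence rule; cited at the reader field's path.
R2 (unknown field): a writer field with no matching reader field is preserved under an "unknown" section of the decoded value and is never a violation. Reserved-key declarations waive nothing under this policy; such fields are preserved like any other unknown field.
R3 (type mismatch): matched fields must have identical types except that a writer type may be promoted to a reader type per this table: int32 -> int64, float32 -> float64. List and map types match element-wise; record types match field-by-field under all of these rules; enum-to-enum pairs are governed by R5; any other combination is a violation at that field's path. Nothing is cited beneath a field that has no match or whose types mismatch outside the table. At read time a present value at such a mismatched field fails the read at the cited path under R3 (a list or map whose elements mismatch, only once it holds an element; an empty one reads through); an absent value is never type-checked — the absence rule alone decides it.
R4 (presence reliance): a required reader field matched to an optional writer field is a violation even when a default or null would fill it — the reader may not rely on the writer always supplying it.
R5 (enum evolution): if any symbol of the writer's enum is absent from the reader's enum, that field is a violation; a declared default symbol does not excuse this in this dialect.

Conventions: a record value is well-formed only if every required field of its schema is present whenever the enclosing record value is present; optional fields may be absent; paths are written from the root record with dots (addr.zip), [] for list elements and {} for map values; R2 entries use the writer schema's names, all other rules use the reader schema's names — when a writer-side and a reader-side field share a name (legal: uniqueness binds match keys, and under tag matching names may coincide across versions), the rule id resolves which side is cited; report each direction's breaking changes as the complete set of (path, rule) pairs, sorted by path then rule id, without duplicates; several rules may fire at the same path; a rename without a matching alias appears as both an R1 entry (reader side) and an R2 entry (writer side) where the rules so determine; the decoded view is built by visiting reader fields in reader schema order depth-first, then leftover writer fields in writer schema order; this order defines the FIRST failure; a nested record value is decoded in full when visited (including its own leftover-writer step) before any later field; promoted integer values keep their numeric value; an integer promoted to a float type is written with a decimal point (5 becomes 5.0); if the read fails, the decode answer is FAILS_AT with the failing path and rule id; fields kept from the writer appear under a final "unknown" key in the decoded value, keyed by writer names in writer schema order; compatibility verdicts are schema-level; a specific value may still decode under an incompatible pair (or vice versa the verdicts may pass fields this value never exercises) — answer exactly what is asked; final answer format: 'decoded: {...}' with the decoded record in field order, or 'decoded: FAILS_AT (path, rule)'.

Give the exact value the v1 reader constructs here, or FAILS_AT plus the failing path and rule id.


in Account below, arrows point writer -> reader
decode (reader v1):
  role := "BLUE"
  codes := {"env": true}
  meta := null (absent, optional -> null)
  verified := false
  score := 10.0
  quantity := 0 (from writer duration)
  title := "gamma"
  => decoded: {"role": "BLUE", "codes": {"env": true}, "meta": null, "verified": false, "score": 10.0, "quantity": 0, "title": "gamma"}
ruling out the remaining Account differences:
  field height in record Money: tag 1 changed to 38 -> no rule fires on it and the decoded Account view is identical with or without it
  field avatar in record Money: type bytes changed to int64 -> affects the rule determinations only; this particular Account value decodes identically
  renamed field quantity to duration in record Account -> no rule fires on it and the decoded Account view is identical with or without it
  field factor in record Money: required changed to optional -> affects the rule determinations only; this particular Account value decodes identically

decoded: {"role": "BLUE", "codes": {"env": true}, "meta": null, "verified": false, "score": 10.0, "quantity": 0, "title": "gamma"}


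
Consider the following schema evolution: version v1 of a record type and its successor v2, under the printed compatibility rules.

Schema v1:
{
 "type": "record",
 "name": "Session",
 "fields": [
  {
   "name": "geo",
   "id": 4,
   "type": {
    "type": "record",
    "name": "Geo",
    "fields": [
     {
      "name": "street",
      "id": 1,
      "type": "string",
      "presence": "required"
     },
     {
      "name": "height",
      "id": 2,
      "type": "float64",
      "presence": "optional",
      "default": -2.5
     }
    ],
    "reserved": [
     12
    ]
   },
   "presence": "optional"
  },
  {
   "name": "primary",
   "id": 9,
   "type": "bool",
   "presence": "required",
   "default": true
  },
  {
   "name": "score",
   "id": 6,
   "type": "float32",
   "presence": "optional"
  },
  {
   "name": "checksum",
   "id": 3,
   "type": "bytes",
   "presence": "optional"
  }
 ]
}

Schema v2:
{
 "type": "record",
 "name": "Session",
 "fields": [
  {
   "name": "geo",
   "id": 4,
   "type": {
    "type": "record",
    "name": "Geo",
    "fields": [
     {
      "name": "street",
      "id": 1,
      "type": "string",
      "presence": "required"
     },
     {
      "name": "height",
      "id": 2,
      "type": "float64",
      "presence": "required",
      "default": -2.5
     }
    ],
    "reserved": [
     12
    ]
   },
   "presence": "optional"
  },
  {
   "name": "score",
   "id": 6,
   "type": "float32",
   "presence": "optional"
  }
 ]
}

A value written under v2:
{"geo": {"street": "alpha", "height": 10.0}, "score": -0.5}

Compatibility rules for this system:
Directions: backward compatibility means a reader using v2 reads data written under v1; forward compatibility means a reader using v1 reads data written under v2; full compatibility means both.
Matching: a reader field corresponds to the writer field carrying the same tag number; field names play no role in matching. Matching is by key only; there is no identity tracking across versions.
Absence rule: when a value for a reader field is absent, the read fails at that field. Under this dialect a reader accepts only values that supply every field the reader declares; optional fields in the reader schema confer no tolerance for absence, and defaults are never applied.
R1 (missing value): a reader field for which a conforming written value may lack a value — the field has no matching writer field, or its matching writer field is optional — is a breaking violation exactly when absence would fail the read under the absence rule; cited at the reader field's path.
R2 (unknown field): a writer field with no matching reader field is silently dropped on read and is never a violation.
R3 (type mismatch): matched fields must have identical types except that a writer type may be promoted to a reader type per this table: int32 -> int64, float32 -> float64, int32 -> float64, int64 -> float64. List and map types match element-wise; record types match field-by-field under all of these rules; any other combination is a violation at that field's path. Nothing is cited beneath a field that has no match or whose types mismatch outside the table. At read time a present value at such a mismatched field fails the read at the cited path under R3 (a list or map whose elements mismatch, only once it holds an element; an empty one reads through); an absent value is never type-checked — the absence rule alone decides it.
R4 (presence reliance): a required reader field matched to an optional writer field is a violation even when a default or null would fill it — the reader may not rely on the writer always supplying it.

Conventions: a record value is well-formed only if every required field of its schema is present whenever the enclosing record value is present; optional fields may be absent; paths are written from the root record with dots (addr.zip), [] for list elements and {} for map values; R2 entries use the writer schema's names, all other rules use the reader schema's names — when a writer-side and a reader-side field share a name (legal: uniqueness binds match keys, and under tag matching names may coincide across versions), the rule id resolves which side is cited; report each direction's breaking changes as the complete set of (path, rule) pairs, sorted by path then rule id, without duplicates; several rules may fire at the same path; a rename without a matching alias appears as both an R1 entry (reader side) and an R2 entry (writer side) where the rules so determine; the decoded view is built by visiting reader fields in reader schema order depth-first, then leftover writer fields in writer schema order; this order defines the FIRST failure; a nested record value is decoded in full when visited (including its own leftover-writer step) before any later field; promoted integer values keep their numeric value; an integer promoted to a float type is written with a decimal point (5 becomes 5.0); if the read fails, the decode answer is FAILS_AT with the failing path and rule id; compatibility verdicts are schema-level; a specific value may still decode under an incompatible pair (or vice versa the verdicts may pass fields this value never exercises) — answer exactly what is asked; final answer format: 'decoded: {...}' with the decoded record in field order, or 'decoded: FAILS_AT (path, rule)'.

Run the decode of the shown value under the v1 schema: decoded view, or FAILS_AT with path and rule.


decoded: FAILS_AT (primary, R1)

each type pair in Session: writer, then reader
decoding the Session value with the v1 reader:
  geo.street := "alpha"
  geo.height := 10.0
  read fails at primary under R1 (no fill)
  => FAILS_AT (primary, R1)
the other Session changes do not affect what is asked:
  removed field checksum from record Session -> matters for Session compatibility verdicts, not for this value's decode
  field height in record Geo: optional changed to required -> matters for Session compatibility verdicts, not for this value's decode


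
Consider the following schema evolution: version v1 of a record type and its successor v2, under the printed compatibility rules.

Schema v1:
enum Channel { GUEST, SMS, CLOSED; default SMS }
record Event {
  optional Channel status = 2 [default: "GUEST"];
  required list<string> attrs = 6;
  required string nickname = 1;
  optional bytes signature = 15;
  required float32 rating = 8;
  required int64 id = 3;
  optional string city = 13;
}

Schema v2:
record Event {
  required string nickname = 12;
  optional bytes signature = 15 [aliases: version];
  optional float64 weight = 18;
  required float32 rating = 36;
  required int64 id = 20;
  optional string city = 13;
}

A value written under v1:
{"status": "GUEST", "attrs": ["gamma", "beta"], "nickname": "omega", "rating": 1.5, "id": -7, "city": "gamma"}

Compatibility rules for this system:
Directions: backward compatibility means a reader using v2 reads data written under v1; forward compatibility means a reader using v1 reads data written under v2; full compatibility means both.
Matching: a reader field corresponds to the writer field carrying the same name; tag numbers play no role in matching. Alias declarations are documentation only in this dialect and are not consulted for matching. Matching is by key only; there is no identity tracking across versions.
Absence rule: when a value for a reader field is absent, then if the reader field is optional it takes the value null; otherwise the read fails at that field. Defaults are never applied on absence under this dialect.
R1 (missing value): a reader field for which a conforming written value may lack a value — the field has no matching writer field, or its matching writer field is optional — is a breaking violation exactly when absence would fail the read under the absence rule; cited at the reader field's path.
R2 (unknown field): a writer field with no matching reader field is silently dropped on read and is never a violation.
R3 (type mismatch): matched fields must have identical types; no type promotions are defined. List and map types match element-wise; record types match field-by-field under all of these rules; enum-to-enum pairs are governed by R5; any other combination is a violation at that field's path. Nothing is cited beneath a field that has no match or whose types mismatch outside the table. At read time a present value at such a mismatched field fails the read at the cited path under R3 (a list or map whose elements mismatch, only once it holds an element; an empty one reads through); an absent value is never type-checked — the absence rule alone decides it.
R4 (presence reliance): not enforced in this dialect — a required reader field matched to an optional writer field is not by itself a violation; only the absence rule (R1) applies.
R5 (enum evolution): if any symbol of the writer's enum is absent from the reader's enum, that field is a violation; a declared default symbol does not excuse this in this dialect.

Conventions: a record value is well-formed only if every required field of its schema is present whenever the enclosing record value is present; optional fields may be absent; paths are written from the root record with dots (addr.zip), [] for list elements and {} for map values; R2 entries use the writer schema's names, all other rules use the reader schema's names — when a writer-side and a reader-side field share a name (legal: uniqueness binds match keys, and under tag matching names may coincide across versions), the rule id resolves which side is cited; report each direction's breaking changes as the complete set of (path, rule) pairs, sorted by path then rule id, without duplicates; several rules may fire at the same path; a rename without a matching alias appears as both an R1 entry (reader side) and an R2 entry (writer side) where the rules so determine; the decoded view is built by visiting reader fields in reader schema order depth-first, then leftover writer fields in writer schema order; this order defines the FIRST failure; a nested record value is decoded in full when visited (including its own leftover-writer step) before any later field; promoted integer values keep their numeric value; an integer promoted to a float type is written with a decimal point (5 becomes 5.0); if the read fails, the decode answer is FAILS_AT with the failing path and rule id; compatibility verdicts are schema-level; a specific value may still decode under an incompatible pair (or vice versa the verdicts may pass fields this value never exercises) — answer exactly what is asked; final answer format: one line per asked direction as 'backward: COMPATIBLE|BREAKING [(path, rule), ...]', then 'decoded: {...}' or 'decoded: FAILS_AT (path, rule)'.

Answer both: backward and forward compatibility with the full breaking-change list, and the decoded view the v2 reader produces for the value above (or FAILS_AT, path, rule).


backward: COMPATIBLE []; forward: BREAKING [(attrs, R1)]; decoded: {"nickname": "omega", "signature": null, "weight": null, "rating": 1.5, "id": -7, "city": "gamma"}

the writer's type comes first in each Event pair
backward analysis of Event with v2 as reader and v1 as writer:
  nickname <- nickname (string -> string, writer required)
  signature <- signature (bytes -> bytes, writer optional)
  no writer field matches reader weight
  rating <- rating (float32 -> float32, writer required)
  id <- id (int64 -> int64, writer required)
  city <- city (string -> string, writer optional)
  writer field status has no reader counterpart
  writer field attrs has no reader counterpart
  => no violations; backward on Event: COMPATIBLE
forward analysis of Event with v1 as reader and v2 as writer:
  no writer field matches reader status
  no writer field matches reader attrs
  nickname <- nickname (string -> string, writer required)
  signature <- signature (bytes -> bytes, writer optional)
  rating <- rating (float32 -> float32, writer required)
  id <- id (int64 -> int64, writer required)
  city <- city (string -> string, writer optional)
  writer field weight has no reader counterpart
  breaking: (attrs, R1)
  => forward verdict for Event: BREAKING, 1 violation(s)
decode walk for Event under reader schema v2:
  nickname := "omega"
  signature := null (absent, optional -> null)
  weight := null (absent, optional -> null)
  rating := 1.5
  id := -7
  city := "gamma"
  writer status: unknown -> dropped
  writer attrs: unknown -> dropped
  => decoded: {"nickname": "omega", "signature": null, "weight": null, "rating": 1.5, "id": -7, "city": "gamma"}


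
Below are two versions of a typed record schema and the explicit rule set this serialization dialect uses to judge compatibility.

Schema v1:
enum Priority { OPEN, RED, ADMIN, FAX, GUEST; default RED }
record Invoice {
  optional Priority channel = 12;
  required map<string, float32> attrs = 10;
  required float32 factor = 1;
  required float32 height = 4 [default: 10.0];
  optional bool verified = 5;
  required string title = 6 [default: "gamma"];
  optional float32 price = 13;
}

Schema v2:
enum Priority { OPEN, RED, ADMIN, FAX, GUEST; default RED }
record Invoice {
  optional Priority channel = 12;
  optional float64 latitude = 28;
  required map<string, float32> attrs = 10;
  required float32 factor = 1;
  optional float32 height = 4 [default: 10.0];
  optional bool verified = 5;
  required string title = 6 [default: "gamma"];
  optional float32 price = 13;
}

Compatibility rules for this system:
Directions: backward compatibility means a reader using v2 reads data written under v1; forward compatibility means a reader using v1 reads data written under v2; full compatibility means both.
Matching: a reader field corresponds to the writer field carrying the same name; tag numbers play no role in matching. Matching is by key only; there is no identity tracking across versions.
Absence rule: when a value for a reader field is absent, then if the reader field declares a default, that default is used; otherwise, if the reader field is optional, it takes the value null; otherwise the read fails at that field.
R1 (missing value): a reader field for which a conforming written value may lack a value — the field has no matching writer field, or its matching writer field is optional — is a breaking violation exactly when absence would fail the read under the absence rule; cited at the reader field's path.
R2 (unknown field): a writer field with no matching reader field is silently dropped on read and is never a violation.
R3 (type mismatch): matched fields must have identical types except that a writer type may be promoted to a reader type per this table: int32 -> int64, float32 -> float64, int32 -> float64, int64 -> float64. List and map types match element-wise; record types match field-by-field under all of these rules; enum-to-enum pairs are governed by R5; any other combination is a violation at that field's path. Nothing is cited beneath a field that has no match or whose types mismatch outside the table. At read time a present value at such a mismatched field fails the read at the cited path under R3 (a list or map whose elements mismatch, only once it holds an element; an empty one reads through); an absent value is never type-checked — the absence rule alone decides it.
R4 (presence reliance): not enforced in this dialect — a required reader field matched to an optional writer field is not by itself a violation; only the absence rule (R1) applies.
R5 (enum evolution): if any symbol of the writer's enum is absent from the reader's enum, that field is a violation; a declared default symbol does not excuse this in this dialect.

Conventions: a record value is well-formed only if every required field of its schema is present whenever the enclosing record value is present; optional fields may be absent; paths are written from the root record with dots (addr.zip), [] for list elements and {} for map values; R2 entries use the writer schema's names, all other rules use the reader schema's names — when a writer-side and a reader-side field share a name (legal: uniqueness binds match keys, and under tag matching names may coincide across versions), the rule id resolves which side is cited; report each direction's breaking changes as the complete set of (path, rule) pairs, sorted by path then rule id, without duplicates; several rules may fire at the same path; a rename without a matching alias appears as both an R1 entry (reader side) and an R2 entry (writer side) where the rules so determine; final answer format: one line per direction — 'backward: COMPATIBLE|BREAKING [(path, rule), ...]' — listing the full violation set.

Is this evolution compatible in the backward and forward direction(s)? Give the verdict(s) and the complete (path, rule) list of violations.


in Invoice below, arrows point writer -> reader
backward for Invoice (reader v2, writer v1):
  channel <- channel (Priority -> Priority, writer optional)
  latitude: no writer-side match
  attrs <- attrs (map<string, float32> -> map<string, float32>, writer required)
  factor <- factor (float32 -> float32, writer required)
  height <- height (float32 -> float32, writer required)
  verified <- verified (bool -> bool, writer optional)
  title <- title (string -> string, writer required)
  price <- price (float32 -> float32, writer optional)
  => no violations; backward on Invoice: COMPATIBLE
forward for Invoice (reader v1, writer v2):
  channel <- channel (Priority -> Priority, writer optional)
  attrs <- attrs (map<string, float32> -> map<string, float32>, writer required)
  factor <- factor (float32 -> float32, writer required)
  height <- height (float32 -> float32, writer optional)
  verified <- verified (bool -> bool, writer optional)
  title <- title (string -> string, writer required)
  price <- price (float32 -> float32, writer optional)
  writer field latitude has no reader counterpart
  => no violations; forward on Invoice: COMPATIBLE

backward: COMPATIBLE []; forward: COMPATIBLE []


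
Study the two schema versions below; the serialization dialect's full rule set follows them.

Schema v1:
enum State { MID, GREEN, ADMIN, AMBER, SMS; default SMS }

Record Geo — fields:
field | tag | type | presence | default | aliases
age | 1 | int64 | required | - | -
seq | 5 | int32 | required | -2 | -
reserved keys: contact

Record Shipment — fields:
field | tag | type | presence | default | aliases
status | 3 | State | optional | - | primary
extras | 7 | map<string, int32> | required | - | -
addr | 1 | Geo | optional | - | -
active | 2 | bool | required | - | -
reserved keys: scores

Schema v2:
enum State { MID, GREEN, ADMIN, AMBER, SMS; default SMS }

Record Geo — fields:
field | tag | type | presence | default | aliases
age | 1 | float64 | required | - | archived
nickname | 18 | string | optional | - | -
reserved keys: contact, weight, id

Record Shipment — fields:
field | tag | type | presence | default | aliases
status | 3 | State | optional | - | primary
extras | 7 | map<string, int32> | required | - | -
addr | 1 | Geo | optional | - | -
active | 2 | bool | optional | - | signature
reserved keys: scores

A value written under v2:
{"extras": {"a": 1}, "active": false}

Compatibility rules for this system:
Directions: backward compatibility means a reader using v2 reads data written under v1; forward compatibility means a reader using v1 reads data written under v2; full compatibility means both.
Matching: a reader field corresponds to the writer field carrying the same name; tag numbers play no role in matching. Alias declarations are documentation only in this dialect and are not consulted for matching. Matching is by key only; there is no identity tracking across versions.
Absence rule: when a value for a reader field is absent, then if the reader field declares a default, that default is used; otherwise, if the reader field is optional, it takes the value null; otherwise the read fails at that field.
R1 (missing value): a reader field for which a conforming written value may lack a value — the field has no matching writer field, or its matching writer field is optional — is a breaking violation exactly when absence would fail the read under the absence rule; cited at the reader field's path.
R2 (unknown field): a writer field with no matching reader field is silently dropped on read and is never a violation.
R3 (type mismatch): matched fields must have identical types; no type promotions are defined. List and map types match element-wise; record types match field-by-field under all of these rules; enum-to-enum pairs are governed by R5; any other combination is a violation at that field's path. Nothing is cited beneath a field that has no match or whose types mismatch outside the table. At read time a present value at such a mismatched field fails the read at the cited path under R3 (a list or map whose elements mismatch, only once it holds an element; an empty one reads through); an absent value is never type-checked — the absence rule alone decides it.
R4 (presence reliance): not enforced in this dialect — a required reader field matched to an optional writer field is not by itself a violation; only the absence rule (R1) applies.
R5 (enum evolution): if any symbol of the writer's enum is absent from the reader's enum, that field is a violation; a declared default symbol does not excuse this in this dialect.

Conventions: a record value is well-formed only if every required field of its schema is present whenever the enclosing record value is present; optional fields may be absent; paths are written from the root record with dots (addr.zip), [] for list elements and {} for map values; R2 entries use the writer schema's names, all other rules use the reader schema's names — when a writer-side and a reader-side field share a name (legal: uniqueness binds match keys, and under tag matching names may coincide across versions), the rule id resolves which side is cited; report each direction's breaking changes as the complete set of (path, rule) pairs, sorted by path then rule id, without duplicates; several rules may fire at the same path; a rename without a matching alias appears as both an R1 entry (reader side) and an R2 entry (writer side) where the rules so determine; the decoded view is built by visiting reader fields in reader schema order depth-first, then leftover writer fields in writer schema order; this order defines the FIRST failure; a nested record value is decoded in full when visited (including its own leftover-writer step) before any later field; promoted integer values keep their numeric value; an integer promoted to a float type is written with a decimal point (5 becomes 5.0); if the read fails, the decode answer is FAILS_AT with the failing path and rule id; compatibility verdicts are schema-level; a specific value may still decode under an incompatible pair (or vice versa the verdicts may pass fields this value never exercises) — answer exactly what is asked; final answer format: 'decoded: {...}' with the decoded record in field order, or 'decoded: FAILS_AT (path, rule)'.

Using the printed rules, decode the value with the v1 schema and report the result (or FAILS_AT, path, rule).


arrows below run writer -> reader for Shipment
decoding the Shipment value with the v1 reader:
  status := null (not supplied -> null)
  extras := {"a": 1}
  addr := null (not supplied -> null)
  active := false
  => decoded: {"status": null, "extras": {"a": 1}, "addr": null, "active": false}
diffs on Shipment not affecting the asked answer:
  field age in record Geo: type int64 changed to float64 -> affects the rule determinations only; this particular Shipment value decodes identically
  field active in record Shipment: required changed to optional -> affects the rule determinations only; this particular Shipment value decodes identically
  removed field seq from record Geo -> inert under this dialect — no rule fires on Shipment and the result does not move
  added field nickname to record Geo: optional string, tag 18 (in v2 it sits last) -> inert under this dialect — no rule fires on Shipment and the result does not move

decoded: {"status": null, "extras": {"a": 1}, "addr": null, "active": false}
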